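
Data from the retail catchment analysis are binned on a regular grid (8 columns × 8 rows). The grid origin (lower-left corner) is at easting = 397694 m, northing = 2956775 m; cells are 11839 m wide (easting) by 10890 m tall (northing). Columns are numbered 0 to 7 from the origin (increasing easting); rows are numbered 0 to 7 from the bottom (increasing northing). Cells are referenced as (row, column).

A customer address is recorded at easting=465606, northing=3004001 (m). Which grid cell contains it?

(4, 5)

Column index: ⌊(465606 − 397694) / 11839⌋ = ⌊5.736⌋ = 5
Row offset from origin: ⌊(3004001 − 2956775) / 10890⌋ = ⌊4.337⌋ = 4 → row 4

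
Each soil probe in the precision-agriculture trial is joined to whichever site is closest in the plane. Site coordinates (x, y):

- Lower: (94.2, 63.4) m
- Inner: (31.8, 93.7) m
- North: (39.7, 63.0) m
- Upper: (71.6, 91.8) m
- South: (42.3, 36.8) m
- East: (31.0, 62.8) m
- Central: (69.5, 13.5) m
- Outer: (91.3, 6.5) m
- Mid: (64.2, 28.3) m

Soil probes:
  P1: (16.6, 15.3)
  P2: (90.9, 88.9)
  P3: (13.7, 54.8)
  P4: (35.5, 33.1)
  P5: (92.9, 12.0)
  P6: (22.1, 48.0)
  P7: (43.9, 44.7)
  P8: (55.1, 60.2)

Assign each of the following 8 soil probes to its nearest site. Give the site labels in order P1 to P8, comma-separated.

South, Upper, East, South, Outer, East, South, North

P1 → South (d²=1122.74)
P2 → Upper (d²=380.90)
P3 → East (d²=363.29)
P4 → South (d²=59.93)
P5 → Outer (d²=32.81)
P6 → East (d²=298.25)
P7 → South (d²=64.97)
P8 → North (d²=245.00)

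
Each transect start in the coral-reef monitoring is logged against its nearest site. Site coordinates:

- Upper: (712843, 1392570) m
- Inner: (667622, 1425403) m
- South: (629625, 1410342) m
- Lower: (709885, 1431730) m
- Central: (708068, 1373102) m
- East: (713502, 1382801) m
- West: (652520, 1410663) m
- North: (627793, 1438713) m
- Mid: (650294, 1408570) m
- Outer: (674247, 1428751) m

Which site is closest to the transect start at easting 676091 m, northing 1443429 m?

Squared distances to each site:
Upper: 3937347385.000; Inner: 396660637.000; South: 3253838725.000; Lower: 1278901037.000; Central: 5968415458.000; East: 5075337305.000; West: 1629202797.000; North: 2354937460.000; Mid: 1880635090.000; Outer: 218844020.000.
Minimum at Outer.

Outer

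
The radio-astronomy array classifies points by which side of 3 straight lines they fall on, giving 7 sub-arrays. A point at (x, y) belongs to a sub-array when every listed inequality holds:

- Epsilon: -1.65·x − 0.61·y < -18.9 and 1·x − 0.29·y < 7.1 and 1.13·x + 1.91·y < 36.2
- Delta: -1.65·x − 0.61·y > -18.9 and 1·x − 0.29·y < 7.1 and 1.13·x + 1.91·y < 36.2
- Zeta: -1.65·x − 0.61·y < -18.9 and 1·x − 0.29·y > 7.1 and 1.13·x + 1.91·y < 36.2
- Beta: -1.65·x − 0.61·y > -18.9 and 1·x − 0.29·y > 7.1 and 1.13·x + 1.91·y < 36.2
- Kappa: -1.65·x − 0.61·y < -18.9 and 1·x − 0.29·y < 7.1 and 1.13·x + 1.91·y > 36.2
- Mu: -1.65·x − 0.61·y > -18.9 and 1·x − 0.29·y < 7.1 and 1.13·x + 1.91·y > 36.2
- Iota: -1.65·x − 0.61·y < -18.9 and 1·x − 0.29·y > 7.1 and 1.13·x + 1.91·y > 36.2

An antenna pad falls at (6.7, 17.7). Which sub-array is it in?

-1.65·6.7 − 0.61·17.7 = -21.852, which is < -18.9
1·6.7 − 0.29·17.7 = 1.567, which is < 7.1
1.13·6.7 + 1.91·17.7 = 41.378, which is > 36.2
This sign pattern matches Kappa.

Kappa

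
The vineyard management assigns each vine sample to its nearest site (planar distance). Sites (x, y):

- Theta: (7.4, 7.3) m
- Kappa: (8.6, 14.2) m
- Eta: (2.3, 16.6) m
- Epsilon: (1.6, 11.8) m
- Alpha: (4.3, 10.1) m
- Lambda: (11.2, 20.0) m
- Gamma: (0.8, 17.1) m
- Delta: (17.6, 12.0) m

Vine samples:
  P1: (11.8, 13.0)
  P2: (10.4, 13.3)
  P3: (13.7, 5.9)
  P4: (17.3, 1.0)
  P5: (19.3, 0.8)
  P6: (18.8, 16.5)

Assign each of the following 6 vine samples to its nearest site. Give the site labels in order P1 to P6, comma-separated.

P1 → Kappa (d²=11.68)
P2 → Kappa (d²=4.05)
P3 → Theta (d²=41.65)
P4 → Delta (d²=121.09)
P5 → Delta (d²=128.33)
P6 → Delta (d²=21.69)

Kappa, Kappa, Theta, Delta, Delta, Delta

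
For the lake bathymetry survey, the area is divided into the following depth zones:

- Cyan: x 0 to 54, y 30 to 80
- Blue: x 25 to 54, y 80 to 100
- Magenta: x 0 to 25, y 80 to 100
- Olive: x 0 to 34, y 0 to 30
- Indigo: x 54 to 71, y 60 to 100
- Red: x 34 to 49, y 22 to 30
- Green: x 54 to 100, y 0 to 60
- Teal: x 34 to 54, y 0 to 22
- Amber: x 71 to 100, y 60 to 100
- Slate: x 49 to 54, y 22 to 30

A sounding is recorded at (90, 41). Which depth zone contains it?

The point has x = 90 and y = 41.
Only Green satisfies 54 ≤ x ≤ 100 and 0 ≤ y ≤ 60.

Green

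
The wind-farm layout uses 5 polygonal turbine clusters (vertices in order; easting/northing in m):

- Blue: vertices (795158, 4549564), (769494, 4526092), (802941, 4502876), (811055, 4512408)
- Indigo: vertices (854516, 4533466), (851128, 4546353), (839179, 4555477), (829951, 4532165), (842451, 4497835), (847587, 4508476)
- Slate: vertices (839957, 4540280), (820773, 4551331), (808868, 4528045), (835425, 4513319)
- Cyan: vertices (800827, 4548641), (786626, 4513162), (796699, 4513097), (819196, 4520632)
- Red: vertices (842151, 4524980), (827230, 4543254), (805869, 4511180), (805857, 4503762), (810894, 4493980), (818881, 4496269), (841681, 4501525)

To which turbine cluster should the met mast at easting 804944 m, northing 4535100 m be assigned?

Cast a ray rightward from (804944, 4535100). For each polygon, the edges (by vertex number in listed order) whose endpoints lie on opposite sides of northing = 4535100, where each meets that height, and whether that is right or left of the point:
Blue: 1–2 at easting≈779343.2 (left), 4–1 at easting≈801346.3 (left) → 0 crossings.
Indigo: 1–2 at easting≈854086.4 (right), 3–4 at easting≈831112.8 (right) → 2 crossings.
Slate: 2–3 at easting≈812474.9 (right), 4–1 at easting≈839086.3 (right) → 2 crossings.
Cyan: 1–2 at easting≈795407.0 (left), 4–1 at easting≈809707.5 (right) → 1 crossing.
Red: 1–2 at easting≈833887.9 (right), 2–3 at easting≈821799.5 (right) → 2 crossings.
Only Cyan has an odd count, so the point is inside Cyan.

Cyan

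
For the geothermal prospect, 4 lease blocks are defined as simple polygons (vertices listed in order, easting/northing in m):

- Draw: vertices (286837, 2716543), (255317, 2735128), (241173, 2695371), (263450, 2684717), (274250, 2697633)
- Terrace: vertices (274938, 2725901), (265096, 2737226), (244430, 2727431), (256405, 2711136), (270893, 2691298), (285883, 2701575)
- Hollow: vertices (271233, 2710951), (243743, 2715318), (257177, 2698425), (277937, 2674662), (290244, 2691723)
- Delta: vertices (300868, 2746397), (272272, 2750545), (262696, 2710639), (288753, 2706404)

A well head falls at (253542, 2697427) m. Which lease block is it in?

Cast a ray rightward from (253542, 2697427). For each polygon, the edges (by vertex number in listed order) whose endpoints lie on opposite sides of northing = 2697427, where each meets that height, and whether that is right or left of the point:
Draw: 2–3 at easting≈241904.4 (left), 4–5 at easting≈274077.7 (right) → 1 crossing.
Terrace: 4–5 at easting≈266416.9 (right), 5–6 at easting≈279832.7 (right) → 2 crossings.
Hollow: 3–4 at easting≈258048.9 (right), 5–1 at easting≈284604.4 (right) → 2 crossings.
Delta: no edge straddles that height → 0 crossings.
Only Draw has an odd count, so the point is inside Draw.

Draw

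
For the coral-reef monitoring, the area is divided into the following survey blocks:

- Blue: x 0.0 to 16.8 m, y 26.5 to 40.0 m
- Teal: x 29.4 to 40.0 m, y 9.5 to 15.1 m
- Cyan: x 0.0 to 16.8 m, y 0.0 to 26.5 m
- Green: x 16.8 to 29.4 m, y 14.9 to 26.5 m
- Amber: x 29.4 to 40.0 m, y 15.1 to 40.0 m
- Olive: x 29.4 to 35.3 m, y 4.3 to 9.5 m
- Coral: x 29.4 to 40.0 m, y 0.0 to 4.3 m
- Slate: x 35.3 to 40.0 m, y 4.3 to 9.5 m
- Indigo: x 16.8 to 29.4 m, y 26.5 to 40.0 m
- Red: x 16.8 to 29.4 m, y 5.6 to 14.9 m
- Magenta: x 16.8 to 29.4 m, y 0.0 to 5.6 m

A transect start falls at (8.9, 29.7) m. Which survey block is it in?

The point has x = 8.9 and y = 29.7.
Only Blue satisfies 0.0 ≤ x ≤ 16.8 and 26.5 ≤ y ≤ 40.0.

Blue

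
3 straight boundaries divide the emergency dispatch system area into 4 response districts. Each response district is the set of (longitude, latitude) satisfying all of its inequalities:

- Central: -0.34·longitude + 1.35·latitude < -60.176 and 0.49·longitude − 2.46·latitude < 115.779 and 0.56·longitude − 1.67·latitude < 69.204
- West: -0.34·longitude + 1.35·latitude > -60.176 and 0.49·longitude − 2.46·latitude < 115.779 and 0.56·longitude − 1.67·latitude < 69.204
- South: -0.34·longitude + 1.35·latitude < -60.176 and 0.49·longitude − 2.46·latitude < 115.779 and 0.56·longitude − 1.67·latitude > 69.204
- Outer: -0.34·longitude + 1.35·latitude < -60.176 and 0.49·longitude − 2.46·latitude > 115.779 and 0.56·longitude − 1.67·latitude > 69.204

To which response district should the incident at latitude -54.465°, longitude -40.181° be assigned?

West

-0.34·-40.181 + 1.35·-54.465 = -59.866, which is > -60.176
0.49·-40.181 − 2.46·-54.465 = 114.295, which is < 115.779
0.56·-40.181 − 1.67·-54.465 = 68.455, which is < 69.204
This sign pattern matches West.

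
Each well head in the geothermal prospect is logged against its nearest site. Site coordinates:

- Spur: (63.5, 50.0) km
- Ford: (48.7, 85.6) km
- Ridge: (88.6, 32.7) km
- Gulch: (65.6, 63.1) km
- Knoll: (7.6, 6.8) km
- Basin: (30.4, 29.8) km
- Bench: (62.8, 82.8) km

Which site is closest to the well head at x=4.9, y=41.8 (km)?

Basin

Squared distances to each site:
Spur: 3501.200; Ford: 3836.880; Ridge: 7088.500; Gulch: 4138.180; Knoll: 1232.290; Basin: 794.250; Bench: 5033.410.
Minimum at Basin.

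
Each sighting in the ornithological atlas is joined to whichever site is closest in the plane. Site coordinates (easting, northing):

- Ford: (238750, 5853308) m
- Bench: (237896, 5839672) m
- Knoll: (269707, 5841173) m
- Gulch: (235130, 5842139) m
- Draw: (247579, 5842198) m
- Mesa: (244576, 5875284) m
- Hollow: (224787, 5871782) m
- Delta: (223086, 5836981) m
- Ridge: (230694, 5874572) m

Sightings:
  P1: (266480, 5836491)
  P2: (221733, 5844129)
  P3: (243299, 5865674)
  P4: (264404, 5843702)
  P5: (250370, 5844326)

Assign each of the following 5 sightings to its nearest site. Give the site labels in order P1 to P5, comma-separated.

Knoll, Delta, Mesa, Knoll, Draw

P1 → Knoll (d²=32334653.00)
P2 → Delta (d²=52924513.00)
P3 → Mesa (d²=93982829.00)
P4 → Knoll (d²=34517650.00)
P5 → Draw (d²=12318065.00)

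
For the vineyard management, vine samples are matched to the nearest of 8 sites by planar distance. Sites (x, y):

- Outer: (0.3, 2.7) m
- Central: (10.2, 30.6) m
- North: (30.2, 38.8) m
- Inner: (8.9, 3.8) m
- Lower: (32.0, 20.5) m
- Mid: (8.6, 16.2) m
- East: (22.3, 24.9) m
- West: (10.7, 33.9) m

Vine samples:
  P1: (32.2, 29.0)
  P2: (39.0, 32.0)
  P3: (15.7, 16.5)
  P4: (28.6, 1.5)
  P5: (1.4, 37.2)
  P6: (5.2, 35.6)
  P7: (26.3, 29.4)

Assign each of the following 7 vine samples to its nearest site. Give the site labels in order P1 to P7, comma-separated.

Lower, North, Mid, Lower, West, West, East

P1 → Lower (d²=72.29)
P2 → North (d²=123.68)
P3 → Mid (d²=50.50)
P4 → Lower (d²=372.56)
P5 → West (d²=97.38)
P6 → West (d²=33.14)
P7 → East (d²=36.25)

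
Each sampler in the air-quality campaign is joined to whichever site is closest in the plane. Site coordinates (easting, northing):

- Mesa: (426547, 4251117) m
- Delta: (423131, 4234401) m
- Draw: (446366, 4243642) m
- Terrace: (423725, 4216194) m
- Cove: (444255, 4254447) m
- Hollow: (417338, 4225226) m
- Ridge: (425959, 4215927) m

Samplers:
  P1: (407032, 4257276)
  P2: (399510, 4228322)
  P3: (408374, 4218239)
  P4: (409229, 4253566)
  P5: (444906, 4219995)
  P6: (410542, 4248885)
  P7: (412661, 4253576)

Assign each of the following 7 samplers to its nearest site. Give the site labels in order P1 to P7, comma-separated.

P1 → Mesa (d²=418768506.00)
P2 → Hollow (d²=327422800.00)
P3 → Hollow (d²=129171465.00)
P4 → Mesa (d²=305910725.00)
P5 → Ridge (d²=375537433.00)
P6 → Mesa (d²=261141849.00)
P7 → Mesa (d²=198867677.00)

Mesa, Hollow, Hollow, Mesa, Ridge, Mesa, Mesa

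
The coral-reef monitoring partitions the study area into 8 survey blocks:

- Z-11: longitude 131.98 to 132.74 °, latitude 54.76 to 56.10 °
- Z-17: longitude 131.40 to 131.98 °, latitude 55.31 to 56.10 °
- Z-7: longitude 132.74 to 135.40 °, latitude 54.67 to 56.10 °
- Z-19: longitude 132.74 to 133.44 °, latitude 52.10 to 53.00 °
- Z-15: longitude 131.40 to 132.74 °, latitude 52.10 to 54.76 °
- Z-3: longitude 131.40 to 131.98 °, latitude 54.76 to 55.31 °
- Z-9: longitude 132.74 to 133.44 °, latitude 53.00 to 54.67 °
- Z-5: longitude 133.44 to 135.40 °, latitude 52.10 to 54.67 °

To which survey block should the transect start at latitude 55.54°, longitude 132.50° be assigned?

The point has longitude = 132.50 and latitude = 55.54.
Only Z-11 satisfies 131.98 ≤ longitude ≤ 132.74 and 54.76 ≤ latitude ≤ 56.10.

Z-11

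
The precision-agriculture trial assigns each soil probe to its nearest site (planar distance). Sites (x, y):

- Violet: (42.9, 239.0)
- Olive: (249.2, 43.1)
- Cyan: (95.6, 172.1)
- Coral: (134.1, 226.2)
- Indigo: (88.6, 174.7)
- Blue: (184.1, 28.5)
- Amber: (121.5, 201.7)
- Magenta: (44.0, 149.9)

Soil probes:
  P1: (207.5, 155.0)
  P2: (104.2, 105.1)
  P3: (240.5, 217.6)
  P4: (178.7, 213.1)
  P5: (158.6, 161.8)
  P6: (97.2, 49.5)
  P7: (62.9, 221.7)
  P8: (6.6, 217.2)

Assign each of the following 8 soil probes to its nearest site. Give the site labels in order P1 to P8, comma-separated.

Amber, Cyan, Coral, Coral, Amber, Blue, Violet, Violet

P1 → Amber (d²=9576.89)
P2 → Cyan (d²=4562.96)
P3 → Coral (d²=11394.92)
P4 → Coral (d²=2160.77)
P5 → Amber (d²=2968.42)
P6 → Blue (d²=7992.61)
P7 → Violet (d²=699.29)
P8 → Violet (d²=1792.93)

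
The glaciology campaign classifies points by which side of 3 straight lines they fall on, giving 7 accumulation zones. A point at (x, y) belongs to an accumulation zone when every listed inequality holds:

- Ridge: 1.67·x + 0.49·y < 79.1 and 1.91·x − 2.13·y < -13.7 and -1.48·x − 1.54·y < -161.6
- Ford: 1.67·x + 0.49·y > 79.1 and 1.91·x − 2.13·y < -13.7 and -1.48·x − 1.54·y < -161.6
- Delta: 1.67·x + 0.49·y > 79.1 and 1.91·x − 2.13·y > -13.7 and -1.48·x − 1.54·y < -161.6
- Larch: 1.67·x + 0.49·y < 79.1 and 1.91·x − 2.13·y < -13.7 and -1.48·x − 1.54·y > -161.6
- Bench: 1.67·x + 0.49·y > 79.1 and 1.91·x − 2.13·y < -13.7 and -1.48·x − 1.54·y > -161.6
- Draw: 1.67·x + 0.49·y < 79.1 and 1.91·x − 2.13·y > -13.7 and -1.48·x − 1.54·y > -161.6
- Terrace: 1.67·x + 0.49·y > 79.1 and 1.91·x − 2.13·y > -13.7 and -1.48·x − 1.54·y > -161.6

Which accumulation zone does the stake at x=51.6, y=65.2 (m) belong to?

1.67·51.6 + 0.49·65.2 = 118.120, which is > 79.1
1.91·51.6 − 2.13·65.2 = -40.320, which is < -13.7
-1.48·51.6 − 1.54·65.2 = -176.776, which is < -161.6
This sign pattern matches Ford.

Ford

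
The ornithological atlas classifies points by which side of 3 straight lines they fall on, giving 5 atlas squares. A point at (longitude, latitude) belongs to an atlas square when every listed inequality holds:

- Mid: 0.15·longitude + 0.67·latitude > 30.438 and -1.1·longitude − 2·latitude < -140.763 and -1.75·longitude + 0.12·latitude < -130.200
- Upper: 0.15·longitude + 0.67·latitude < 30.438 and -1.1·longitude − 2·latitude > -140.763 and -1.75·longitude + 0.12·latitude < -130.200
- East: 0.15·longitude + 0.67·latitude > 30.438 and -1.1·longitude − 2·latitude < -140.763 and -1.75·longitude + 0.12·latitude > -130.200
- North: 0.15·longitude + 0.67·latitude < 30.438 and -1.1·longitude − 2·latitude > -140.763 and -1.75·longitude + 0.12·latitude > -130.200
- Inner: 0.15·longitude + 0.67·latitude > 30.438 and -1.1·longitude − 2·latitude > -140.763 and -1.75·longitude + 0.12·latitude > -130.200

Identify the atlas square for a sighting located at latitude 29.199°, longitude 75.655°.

0.15·75.655 + 0.67·29.199 = 30.912, which is > 30.438
-1.1·75.655 − 2·29.199 = -141.619, which is < -140.763
-1.75·75.655 + 0.12·29.199 = -128.892, which is > -130.200
This sign pattern matches East.

East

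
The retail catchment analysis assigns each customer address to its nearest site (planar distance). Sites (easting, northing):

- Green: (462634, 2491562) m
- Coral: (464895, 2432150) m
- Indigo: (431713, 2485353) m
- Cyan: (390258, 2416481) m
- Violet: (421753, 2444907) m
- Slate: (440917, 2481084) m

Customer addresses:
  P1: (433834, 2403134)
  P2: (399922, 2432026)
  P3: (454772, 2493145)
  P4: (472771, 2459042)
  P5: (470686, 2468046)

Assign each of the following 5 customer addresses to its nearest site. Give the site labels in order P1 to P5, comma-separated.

Coral, Cyan, Green, Coral, Green

P1 → Coral (d²=1806713977.00)
P2 → Cyan (d²=335039921.00)
P3 → Green (d²=64316933.00)
P4 → Coral (d²=785211040.00)
P5 → Green (d²=617836960.00)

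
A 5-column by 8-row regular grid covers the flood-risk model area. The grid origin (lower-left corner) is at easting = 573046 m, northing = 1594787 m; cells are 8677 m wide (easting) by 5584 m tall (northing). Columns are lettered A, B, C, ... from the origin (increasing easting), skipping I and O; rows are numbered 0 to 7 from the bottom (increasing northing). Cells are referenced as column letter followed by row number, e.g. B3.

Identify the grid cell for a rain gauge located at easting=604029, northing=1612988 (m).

Column index: ⌊(604029 − 573046) / 8677⌋ = ⌊3.571⌋ = 3 → column D
Row offset from origin: ⌊(1612988 − 1594787) / 5584⌋ = ⌊3.259⌋ = 3 → row 3

D3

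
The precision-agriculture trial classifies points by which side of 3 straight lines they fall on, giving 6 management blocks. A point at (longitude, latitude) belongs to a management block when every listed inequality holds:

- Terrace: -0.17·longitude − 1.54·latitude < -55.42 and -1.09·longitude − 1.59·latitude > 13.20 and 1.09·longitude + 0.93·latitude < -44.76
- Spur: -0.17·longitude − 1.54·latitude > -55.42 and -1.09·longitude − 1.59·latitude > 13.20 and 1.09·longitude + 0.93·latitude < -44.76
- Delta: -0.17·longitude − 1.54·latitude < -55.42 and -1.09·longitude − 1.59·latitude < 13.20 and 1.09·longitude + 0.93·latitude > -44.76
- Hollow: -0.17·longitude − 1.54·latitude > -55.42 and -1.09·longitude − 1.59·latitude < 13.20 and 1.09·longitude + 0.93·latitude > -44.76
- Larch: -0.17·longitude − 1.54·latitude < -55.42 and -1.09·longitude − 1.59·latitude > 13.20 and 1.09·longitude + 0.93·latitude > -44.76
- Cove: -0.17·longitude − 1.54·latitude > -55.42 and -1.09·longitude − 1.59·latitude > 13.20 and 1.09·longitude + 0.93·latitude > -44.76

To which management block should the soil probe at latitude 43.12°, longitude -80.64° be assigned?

Spur

-0.17·-80.64 − 1.54·43.12 = -52.696, which is > -55.42
-1.09·-80.64 − 1.59·43.12 = 19.337, which is > 13.20
1.09·-80.64 + 0.93·43.12 = -47.796, which is < -44.76
This sign pattern matches Spur.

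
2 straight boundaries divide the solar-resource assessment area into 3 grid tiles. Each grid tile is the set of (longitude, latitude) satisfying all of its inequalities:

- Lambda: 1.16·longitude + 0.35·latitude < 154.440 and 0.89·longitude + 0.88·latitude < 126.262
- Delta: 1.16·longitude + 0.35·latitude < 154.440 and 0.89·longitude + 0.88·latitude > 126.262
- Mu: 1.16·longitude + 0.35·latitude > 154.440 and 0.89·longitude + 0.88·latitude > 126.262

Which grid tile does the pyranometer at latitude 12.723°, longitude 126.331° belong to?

Lambda

1.16·126.331 + 0.35·12.723 = 150.997, which is < 154.440
0.89·126.331 + 0.88·12.723 = 123.631, which is < 126.262
This sign pattern matches Lambda.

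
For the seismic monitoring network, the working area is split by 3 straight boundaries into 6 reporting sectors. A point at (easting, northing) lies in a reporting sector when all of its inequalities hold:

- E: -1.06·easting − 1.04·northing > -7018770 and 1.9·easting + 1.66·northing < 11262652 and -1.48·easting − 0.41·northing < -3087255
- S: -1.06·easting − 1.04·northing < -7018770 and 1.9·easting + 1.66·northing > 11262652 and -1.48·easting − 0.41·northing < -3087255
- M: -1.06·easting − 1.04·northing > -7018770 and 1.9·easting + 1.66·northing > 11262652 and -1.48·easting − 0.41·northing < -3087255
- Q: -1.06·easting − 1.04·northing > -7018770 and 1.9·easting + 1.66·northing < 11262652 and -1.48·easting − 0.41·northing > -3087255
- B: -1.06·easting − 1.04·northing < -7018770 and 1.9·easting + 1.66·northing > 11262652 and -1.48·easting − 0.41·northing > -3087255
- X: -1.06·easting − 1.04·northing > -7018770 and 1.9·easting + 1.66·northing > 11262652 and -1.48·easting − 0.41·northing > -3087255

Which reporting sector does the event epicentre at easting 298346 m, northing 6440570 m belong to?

-1.06·298346 − 1.04·6440570 = -7014439.560, which is > -7018770
1.9·298346 + 1.66·6440570 = 11258203.600, which is < 11262652
-1.48·298346 − 0.41·6440570 = -3082185.780, which is > -3087255
This sign pattern matches Q.

Q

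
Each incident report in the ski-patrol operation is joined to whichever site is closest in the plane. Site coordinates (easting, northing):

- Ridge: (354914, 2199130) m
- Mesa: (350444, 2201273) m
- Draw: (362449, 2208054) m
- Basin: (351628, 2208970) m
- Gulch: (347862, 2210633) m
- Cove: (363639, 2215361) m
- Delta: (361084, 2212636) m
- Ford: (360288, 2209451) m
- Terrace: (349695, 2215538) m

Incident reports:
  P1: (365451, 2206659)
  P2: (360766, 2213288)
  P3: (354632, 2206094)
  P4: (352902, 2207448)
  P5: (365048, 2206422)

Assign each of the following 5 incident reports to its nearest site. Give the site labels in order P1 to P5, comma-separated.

Draw, Delta, Basin, Basin, Draw

P1 → Draw (d²=10958029.00)
P2 → Delta (d²=526228.00)
P3 → Basin (d²=17295392.00)
P4 → Basin (d²=3939560.00)
P5 → Draw (d²=9418225.00)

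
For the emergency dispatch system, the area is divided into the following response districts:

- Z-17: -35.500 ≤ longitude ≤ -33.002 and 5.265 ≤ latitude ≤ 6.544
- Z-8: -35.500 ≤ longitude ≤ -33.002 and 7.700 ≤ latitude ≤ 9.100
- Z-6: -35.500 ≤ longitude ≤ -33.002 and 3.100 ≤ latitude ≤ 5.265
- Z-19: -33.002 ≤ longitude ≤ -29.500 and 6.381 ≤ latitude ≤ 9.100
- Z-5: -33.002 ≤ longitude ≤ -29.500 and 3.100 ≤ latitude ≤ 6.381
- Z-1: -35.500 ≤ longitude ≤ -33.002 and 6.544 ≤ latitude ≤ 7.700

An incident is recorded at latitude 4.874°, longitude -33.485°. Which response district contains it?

Z-6

The point has longitude = -33.485 and latitude = 4.874.
Only Z-6 satisfies -35.500 ≤ longitude ≤ -33.002 and 3.100 ≤ latitude ≤ 5.265.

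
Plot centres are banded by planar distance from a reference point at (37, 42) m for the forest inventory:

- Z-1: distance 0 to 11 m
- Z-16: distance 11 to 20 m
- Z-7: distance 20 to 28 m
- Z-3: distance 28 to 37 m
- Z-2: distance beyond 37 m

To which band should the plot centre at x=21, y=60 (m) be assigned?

Z-7

Distance = √((21−37)² + (60−42)²) = √(256.000 + 324.000) = 24.083 m.
20 ≤ 24.083 < 28 → Z-7.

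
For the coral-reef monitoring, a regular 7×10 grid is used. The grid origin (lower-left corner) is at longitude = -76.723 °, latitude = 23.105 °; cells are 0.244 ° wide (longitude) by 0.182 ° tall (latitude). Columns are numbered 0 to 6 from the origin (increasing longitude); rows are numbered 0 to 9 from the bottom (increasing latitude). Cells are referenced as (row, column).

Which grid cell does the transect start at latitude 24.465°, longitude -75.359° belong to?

Column index: ⌊(-75.359 − -76.723) / 0.244⌋ = ⌊5.590⌋ = 5
Row offset from origin: ⌊(24.465 − 23.105) / 0.182⌋ = ⌊7.473⌋ = 7 → row 7

(7, 5)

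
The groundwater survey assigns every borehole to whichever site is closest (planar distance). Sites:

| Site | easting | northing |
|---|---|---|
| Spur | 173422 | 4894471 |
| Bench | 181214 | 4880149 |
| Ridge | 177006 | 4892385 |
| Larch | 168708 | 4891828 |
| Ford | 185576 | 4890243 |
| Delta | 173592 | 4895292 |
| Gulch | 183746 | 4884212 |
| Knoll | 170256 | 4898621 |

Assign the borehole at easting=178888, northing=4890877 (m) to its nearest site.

Ridge

Squared distances to each site:
Spur: 42793992.000; Bench: 120500260.000; Ridge: 5815988.000; Larch: 104536801.000; Ford: 45131300.000; Delta: 47539841.000; Gulch: 68022389.000; Knoll: 134480960.000.
Minimum at Ridge.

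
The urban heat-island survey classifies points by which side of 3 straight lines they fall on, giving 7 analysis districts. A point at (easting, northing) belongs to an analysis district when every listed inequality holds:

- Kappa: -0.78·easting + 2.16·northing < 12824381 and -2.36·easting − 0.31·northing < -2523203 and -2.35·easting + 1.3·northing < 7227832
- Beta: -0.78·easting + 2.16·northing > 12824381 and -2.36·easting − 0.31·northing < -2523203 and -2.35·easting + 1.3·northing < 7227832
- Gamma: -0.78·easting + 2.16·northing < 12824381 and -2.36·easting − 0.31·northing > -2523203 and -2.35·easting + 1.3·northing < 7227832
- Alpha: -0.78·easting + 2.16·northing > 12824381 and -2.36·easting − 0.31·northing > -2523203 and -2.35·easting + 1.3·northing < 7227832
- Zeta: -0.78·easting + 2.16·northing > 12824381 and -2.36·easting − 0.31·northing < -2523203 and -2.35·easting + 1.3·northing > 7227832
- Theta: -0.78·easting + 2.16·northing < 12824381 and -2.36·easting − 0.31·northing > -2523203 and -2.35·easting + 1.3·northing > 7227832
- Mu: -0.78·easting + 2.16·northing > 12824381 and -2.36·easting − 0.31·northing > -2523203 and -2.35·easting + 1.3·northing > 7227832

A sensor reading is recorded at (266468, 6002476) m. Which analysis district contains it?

Gamma

-0.78·266468 + 2.16·6002476 = 12757503.120, which is < 12824381
-2.36·266468 − 0.31·6002476 = -2489632.040, which is > -2523203
-2.35·266468 + 1.3·6002476 = 7177019.000, which is < 7227832
This sign pattern matches Gamma.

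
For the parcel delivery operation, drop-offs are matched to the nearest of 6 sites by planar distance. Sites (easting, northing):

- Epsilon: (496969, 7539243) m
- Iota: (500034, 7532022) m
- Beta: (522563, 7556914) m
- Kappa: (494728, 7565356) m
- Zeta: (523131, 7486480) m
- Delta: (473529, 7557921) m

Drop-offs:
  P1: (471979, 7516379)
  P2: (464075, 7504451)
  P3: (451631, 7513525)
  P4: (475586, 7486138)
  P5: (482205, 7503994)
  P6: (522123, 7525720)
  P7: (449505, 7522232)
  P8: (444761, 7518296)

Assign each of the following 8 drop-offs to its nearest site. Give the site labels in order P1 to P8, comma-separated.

P1 → Iota (d²=1031786474.00)
P2 → Iota (d²=2053209722.00)
P3 → Delta (d²=2450527220.00)
P4 → Zeta (d²=2260643989.00)
P5 → Iota (d²=1103442025.00)
P6 → Iota (d²=527639125.00)
P7 → Delta (d²=1850857297.00)
P8 → Delta (d²=2397738449.00)

Iota, Iota, Delta, Zeta, Iota, Iota, Delta, Delta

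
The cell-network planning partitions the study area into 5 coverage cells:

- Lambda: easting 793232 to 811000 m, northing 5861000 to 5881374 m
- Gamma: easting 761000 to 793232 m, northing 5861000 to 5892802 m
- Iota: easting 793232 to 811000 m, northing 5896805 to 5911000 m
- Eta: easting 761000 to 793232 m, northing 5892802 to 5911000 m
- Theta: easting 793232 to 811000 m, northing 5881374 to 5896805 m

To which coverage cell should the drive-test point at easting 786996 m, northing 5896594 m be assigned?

Eta

The point has easting = 786996 and northing = 5896594.
Only Eta satisfies 761000 ≤ easting ≤ 793232 and 5892802 ≤ northing ≤ 5911000.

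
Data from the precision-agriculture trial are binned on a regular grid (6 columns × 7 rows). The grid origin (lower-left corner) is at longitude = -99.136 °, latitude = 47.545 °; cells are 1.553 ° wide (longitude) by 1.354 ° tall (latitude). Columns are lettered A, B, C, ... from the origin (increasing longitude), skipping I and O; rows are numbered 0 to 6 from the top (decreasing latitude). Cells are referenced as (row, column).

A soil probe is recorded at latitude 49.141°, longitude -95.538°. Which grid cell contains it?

(5, C)

Column index: ⌊(-95.538 − -99.136) / 1.553⌋ = ⌊2.317⌋ = 2 → column C
Row offset from origin: ⌊(49.141 − 47.545) / 1.354⌋ = ⌊1.179⌋ = 1 → row 5 (counted from top)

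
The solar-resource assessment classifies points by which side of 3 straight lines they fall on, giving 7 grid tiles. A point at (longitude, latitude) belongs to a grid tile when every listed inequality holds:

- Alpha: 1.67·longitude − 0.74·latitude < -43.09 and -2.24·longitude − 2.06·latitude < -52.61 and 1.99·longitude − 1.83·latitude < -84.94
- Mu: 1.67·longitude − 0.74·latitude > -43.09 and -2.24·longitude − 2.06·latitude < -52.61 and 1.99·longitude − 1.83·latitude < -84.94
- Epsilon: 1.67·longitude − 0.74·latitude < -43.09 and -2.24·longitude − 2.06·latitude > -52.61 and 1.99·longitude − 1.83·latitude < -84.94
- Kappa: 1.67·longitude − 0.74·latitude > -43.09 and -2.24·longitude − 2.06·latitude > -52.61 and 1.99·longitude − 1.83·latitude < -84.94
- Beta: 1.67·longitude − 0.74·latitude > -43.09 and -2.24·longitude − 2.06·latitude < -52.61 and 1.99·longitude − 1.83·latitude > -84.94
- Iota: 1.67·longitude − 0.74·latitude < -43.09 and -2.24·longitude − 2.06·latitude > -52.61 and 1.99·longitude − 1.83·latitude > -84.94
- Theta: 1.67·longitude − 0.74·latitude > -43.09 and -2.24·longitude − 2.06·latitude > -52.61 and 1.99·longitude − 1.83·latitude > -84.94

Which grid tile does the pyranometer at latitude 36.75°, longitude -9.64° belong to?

1.67·-9.64 − 0.74·36.75 = -43.294, which is < -43.09
-2.24·-9.64 − 2.06·36.75 = -54.111, which is < -52.61
1.99·-9.64 − 1.83·36.75 = -86.436, which is < -84.94
This sign pattern matches Alpha.

Alpha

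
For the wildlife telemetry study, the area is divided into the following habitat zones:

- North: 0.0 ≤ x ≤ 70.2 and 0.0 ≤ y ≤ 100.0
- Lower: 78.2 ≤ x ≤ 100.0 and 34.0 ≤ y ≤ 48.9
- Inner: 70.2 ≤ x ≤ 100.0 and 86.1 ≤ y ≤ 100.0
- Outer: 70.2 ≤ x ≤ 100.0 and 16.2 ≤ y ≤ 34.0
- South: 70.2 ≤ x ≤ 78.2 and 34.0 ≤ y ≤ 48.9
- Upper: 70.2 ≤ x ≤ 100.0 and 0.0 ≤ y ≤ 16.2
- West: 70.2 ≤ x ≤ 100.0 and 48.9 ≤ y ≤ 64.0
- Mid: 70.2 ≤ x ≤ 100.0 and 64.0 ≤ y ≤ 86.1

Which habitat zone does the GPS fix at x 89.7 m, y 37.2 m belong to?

The point has x = 89.7 and y = 37.2.
Only Lower satisfies 78.2 ≤ x ≤ 100.0 and 34.0 ≤ y ≤ 48.9.

Lower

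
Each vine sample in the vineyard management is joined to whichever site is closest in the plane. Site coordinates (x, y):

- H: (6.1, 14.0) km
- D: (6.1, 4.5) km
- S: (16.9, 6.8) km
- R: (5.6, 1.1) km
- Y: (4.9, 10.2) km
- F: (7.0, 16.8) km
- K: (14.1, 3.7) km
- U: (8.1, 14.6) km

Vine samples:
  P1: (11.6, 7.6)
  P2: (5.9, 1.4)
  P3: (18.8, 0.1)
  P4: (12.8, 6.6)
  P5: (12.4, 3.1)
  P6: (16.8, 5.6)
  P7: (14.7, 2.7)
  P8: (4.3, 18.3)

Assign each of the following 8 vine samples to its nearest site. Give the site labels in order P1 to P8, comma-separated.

K, R, K, K, K, S, K, F

P1 → K (d²=21.46)
P2 → R (d²=0.18)
P3 → K (d²=35.05)
P4 → K (d²=10.10)
P5 → K (d²=3.25)
P6 → S (d²=1.45)
P7 → K (d²=1.36)
P8 → F (d²=9.54)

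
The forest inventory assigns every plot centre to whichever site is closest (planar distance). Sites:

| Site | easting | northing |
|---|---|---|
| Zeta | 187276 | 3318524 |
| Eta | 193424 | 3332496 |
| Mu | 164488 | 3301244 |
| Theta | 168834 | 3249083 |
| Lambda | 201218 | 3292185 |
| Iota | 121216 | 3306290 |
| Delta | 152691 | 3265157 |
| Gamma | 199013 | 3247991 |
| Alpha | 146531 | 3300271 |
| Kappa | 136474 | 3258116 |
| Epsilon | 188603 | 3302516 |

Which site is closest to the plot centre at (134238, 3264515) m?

Squared distances to each site:
Zeta: 5730001525.000; Eta: 8124398957.000; Mu: 2264081941.000; Theta: 1435029840.000; Lambda: 5251949300.000; Iota: 1914723109.000; Delta: 340925373.000; Gamma: 4468843201.000; Alpha: 1429609385.000; Kappa: 45946897.000; Epsilon: 4399629226.000.
Minimum at Kappa.

Kappa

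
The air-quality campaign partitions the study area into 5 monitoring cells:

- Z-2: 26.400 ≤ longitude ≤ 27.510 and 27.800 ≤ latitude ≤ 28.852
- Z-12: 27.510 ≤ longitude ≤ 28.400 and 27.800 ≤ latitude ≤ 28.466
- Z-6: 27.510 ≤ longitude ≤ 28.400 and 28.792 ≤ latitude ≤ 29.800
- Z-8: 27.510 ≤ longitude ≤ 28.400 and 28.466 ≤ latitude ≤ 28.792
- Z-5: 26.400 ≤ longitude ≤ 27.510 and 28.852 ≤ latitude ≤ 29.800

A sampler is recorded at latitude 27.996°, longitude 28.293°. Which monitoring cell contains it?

Z-12

The point has longitude = 28.293 and latitude = 27.996.
Only Z-12 satisfies 27.510 ≤ longitude ≤ 28.400 and 27.800 ≤ latitude ≤ 28.466.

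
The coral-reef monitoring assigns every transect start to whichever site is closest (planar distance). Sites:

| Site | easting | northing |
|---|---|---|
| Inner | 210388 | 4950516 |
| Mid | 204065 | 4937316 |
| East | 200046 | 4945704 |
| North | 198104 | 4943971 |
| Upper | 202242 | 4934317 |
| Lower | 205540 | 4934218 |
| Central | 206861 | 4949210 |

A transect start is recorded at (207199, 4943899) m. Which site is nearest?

Squared distances to each site:
Inner: 53954410.000; Mid: 53157845.000; East: 54423434.000; North: 82724209.000; Upper: 116386573.000; Lower: 96474042.000; Central: 28320965.000.
Minimum at Central.

Central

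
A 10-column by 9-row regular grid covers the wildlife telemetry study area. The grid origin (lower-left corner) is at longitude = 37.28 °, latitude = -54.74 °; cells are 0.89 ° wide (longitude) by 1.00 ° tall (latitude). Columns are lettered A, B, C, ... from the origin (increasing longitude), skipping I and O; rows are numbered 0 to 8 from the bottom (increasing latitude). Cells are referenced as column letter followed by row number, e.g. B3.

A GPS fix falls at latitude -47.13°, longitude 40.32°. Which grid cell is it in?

D7

Column index: ⌊(40.32 − 37.28) / 0.89⌋ = ⌊3.416⌋ = 3 → column D
Row offset from origin: ⌊(-47.13 − -54.74) / 1.00⌋ = ⌊7.610⌋ = 7 → row 7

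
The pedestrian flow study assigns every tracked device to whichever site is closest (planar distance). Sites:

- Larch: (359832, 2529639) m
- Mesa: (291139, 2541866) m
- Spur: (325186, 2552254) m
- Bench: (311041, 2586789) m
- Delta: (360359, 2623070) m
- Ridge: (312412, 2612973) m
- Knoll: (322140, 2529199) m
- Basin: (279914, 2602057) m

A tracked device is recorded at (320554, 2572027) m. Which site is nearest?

Squared distances to each site:
Larch: 3339503828.000; Mesa: 1774928146.000; Spur: 412426953.000; Bench: 308413813.000; Delta: 4189825874.000; Ridge: 1742867080.000; Knoll: 1836752980.000; Basin: 2553410500.000.
Minimum at Bench.

Bench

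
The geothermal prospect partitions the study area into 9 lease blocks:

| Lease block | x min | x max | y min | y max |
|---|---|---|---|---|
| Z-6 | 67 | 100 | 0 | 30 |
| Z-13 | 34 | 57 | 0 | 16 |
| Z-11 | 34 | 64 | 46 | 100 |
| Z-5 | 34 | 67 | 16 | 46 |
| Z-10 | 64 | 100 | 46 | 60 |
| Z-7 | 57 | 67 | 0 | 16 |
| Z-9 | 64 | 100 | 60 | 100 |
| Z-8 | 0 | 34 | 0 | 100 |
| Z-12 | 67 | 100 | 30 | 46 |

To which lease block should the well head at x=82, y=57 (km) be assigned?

Z-10

The point has x = 82 and y = 57.
Only Z-10 satisfies 64 ≤ x ≤ 100 and 46 ≤ y ≤ 60.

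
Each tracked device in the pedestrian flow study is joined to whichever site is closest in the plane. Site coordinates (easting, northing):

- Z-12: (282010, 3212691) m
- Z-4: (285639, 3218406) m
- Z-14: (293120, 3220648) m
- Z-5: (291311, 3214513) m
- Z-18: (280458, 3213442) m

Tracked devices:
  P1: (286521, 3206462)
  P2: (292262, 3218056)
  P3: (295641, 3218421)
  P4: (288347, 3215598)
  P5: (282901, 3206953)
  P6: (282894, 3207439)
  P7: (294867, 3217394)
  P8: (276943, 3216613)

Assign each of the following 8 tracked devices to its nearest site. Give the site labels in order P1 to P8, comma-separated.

Z-12, Z-14, Z-14, Z-5, Z-12, Z-12, Z-14, Z-18

P1 → Z-12 (d²=59149562.00)
P2 → Z-14 (d²=7454628.00)
P3 → Z-14 (d²=11314970.00)
P4 → Z-5 (d²=9962521.00)
P5 → Z-12 (d²=33718525.00)
P6 → Z-12 (d²=28364960.00)
P7 → Z-14 (d²=13640525.00)
P8 → Z-18 (d²=22410466.00)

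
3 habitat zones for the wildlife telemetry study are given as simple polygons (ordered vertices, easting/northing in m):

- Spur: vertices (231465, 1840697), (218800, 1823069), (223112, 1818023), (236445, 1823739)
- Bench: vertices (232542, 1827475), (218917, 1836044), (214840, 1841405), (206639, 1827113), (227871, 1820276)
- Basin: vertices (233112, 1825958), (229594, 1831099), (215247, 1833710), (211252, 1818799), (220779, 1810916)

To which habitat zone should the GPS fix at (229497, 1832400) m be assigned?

Spur

Cast a ray rightward from (229497, 1832400). For each polygon, the edges (by vertex number in listed order) whose endpoints lie on opposite sides of northing = 1832400, where each meets that height, and whether that is right or left of the point:
Spur: 1–2 at easting≈225503.9 (left), 4–1 at easting≈233901.6 (right) → 1 crossing.
Bench: 1–2 at easting≈224711.1 (left), 3–4 at easting≈209672.8 (left) → 0 crossings.
Basin: 2–3 at easting≈222445.2 (left), 3–4 at easting≈214896.0 (left) → 0 crossings.
Only Spur has an odd count, so the point is inside Spur.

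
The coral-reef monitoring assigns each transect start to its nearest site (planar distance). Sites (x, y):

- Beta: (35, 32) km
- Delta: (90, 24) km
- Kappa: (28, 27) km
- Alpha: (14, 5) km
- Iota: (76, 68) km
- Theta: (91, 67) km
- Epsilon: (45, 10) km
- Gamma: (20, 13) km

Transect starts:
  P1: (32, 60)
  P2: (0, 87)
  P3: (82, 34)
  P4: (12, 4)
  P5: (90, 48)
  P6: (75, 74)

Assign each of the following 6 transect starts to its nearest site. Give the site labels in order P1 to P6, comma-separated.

P1 → Beta (d²=793.00)
P2 → Beta (d²=4250.00)
P3 → Delta (d²=164.00)
P4 → Alpha (d²=5.00)
P5 → Theta (d²=362.00)
P6 → Iota (d²=37.00)

Beta, Beta, Delta, Alpha, Theta, Iota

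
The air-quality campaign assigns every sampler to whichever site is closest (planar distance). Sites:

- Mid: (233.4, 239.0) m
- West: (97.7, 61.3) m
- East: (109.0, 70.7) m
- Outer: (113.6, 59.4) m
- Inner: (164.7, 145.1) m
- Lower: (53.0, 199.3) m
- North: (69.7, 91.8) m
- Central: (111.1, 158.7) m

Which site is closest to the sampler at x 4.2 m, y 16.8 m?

North

Squared distances to each site:
Mid: 101905.480; West: 10722.500; East: 13888.250; Outer: 13783.120; Inner: 42221.140; Lower: 35687.690; North: 9915.250; Central: 31563.220.
Minimum at North.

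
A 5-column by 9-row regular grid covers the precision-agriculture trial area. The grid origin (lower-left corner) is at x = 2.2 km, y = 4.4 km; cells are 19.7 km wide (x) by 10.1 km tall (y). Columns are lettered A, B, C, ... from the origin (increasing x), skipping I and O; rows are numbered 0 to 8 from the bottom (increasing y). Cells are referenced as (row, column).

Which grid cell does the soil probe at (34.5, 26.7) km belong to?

Column index: ⌊(34.5 − 2.2) / 19.7⌋ = ⌊1.640⌋ = 1 → column B
Row offset from origin: ⌊(26.7 − 4.4) / 10.1⌋ = ⌊2.208⌋ = 2 → row 2

(2, B)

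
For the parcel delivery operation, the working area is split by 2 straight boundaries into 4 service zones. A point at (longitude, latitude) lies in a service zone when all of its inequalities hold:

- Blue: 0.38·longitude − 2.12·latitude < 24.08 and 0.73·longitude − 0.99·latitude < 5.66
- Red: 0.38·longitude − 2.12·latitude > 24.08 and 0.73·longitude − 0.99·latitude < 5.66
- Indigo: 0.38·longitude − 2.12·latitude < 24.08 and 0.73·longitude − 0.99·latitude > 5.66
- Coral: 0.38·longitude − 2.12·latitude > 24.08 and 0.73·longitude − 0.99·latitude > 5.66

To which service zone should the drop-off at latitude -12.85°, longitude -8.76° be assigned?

Indigo

0.38·-8.76 − 2.12·-12.85 = 23.913, which is < 24.08
0.73·-8.76 − 0.99·-12.85 = 6.327, which is > 5.66
This sign pattern matches Indigo.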